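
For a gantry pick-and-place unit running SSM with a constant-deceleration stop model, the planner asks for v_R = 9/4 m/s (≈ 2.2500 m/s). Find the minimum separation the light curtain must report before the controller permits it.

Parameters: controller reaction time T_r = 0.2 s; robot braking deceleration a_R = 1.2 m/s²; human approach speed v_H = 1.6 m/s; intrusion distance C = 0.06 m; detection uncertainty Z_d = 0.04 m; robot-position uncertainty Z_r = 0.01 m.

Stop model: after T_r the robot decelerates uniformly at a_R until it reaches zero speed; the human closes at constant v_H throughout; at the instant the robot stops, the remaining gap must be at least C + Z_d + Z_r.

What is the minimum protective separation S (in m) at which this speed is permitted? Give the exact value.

S_min = 9583/1600 m = 5.9894 m

T_s = v_R/a_R = (9/4)/(6/5) = 1.8750 s
robot in T_r: 2.2500·0.2000 = 0.4500 m
robot under decel: 2.2500²/(2·1.2000) = 2.1094 m
human closes 1.6000·2.0750 = 3.3200 m
residual clearance needed = 0.0600+0.0400+0.0100 = 0.1100 m
S_min ≈ 0.4500+2.1094+3.3200+0.1100  ⇒  S_min = 9583/1600 m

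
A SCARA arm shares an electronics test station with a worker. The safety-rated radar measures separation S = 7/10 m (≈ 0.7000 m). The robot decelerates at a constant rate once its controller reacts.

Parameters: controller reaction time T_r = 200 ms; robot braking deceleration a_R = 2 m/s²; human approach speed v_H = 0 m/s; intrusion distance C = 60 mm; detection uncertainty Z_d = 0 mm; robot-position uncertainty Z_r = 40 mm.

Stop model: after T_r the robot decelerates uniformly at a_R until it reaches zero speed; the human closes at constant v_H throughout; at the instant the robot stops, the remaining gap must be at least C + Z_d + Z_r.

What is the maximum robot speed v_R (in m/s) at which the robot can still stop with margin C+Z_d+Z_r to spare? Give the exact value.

collect terms ⇒ (1/4)·v_R² + (1/5)·v_R + (-3/5) = 0
  disc = (1/5)² − 4·(1/4)·(-3/5) = 16/25 ; √disc = 4/5
  v_R = (−(1/5) + 4/5) / (2·(1/4)) = 6/5 m/s
check:
braking lasts T_s = (6/5)/2 = 0.6000 s
reaction-phase robot travel = 1.2000·0.2000 = 0.2400 m
braking distance = 1.2000²/(2·2.0000) = 0.3600 m
human closes 0.0000·0.8000 = 0.0000 m
margins: 0.0600+0.0000+0.0400 = 0.1000 m
sum ≈ 0.2400+0.3600+0.0000+0.1000 ≈ 0.7000 m = S ✓

v_R_max = 6/5 m/s = 1.2000 m/s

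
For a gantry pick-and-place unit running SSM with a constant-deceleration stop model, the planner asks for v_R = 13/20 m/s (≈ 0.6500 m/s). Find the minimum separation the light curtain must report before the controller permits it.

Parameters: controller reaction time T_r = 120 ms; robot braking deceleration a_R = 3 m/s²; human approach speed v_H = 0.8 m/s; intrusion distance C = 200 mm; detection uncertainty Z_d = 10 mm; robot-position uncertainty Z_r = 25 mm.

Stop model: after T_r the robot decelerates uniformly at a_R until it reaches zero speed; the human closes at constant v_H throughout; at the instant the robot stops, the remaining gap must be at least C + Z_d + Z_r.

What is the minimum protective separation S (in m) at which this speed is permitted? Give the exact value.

S_min = 2611/4000 m = 0.6528 m

braking lasts T_s = (13/20)/3 = 0.2167 s
robot in T_r: 0.6500·0.1200 = 0.0780 m
braking distance = 0.6500²/(2·3.0000) = 0.0704 m
human closes 0.8000·0.3367 = 0.2693 m
margins: 0.2000+0.0100+0.0250 = 0.2350 m
S_min ≈ 0.0780+0.0704+0.2693+0.2350  ⇒  S_min = 2611/4000 m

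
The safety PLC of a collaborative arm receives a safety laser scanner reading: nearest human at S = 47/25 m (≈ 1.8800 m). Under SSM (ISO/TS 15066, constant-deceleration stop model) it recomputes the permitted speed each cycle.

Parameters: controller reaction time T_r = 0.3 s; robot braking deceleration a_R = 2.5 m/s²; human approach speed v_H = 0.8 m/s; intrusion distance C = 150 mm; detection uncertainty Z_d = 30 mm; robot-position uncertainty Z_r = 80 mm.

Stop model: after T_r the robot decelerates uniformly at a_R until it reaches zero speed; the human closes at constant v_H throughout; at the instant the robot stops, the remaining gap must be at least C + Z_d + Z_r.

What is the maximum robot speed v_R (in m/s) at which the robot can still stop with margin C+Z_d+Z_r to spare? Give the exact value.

quadratic (1/5)·v² + (31/50)·v + (-69/50) = 0
  disc = (31/50)² − 4·(1/5)·(-69/50) = 3721/2500 ; √disc = 61/50
  v_R = (−(31/50) + 61/50) / (2·(1/5)) = 3/2 m/s
check:
stop time T_s = (3/2)/(5/2) = 0.6000 s
robot in T_r: 1.5000·0.3000 = 0.4500 m
braking distance = 1.5000²/(2·2.5000) = 0.4500 m
human closes 0.8000·0.9000 = 0.7200 m
C+Z_d+Z_r = 0.1500+0.0300+0.0800 = 0.2600 m
sum ≈ 0.4500+0.4500+0.7200+0.2600 ≈ 1.8800 m = S ✓

v_R_max = 3/2 m/s = 1.5000 m/s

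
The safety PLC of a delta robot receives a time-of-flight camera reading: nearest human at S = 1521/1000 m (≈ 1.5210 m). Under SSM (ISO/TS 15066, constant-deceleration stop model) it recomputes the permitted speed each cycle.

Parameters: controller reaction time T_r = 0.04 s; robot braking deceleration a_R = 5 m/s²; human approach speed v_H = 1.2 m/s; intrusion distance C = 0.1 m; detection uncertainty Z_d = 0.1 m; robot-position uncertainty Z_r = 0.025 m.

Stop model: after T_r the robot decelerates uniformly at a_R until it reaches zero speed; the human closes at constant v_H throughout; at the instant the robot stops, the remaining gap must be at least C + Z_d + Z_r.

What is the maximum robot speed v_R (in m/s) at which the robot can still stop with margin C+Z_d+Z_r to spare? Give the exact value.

at the boundary: (1/10)·v² + (7/25)·v + (-156/125) = 0
  disc = (7/25)² − 4·(1/10)·(-156/125) = 361/625 ; √disc = 19/25
  v_R = (−(7/25) + 19/25) / (2·(1/10)) = 12/5 m/s
check:
T_s = v_R/a_R = (12/5)/5 = 0.4800 s
robot covers v_R·T_r = 2.4000·0.0400 = 0.0960 m before braking
braking distance = 2.4000²/(2·5.0000) = 0.5760 m
human over T_r+T_s: 1.2000·(0.0400+0.4800) = 0.6240 m
margins: 0.1000+0.1000+0.0250 = 0.2250 m
sum ≈ 0.0960+0.5760+0.6240+0.2250 ≈ 1.5210 m = S ✓

v_R_max = 12/5 m/s = 2.4000 m/s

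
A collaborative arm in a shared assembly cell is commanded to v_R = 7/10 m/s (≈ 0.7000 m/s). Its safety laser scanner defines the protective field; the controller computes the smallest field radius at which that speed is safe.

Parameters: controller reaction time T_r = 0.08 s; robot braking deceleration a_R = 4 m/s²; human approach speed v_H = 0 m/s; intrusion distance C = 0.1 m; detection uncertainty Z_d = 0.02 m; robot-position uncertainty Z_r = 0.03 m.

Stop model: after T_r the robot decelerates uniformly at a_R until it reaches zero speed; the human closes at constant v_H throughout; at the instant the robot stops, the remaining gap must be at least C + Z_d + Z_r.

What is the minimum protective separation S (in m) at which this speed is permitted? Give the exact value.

S_min = 1069/4000 m = 0.2672 m

stop time T_s = (7/10)/4 = 0.1750 s
robot covers v_R·T_r = 0.7000·0.0800 = 0.0560 m before braking
robot covers 0.7000·0.1750 − ½·4.0000·0.1750² = 0.0612 m while stopping
human over T_r+T_s: 0.0000·(0.0800+0.1750) = 0.0000 m
residual clearance needed = 0.1000+0.0200+0.0300 = 0.1500 m
S_min ≈ 0.0560+0.0612+0.0000+0.1500  ⇒  S_min = 1069/4000 m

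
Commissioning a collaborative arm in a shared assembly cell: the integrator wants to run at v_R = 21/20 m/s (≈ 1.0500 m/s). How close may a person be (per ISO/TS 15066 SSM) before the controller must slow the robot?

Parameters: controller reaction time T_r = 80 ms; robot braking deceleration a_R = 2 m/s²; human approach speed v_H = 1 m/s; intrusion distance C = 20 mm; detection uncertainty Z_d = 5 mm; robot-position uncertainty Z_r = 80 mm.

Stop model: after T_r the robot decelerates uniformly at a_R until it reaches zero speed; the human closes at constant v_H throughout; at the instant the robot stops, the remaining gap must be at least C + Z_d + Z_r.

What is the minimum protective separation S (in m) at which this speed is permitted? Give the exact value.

S_min = 8557/8000 m = 1.0696 m

T_s = v_R/a_R = (21/20)/2 = 0.5250 s
reaction-phase robot travel = 1.0500·0.0800 = 0.0840 m
robot covers 1.0500·0.5250 − ½·2.0000·0.5250² = 0.2756 m while stopping
person approaches 1.0000·(0.0800+0.5250) = 0.6050 m
residual clearance needed = 0.0200+0.0050+0.0800 = 0.1050 m
S_min ≈ 0.0840+0.2756+0.6050+0.1050  ⇒  S_min = 8557/8000 m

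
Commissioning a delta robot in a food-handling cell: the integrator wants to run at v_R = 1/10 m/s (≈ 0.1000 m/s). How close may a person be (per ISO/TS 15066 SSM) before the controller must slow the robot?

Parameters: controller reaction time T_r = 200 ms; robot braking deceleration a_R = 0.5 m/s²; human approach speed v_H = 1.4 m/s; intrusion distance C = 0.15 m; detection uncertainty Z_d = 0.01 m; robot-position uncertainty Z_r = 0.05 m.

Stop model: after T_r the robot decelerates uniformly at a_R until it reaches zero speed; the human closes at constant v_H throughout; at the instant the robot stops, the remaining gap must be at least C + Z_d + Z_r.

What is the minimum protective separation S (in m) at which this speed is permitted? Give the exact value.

braking lasts T_s = (1/10)/(1/2) = 0.2000 s
robot in T_r: 0.1000·0.2000 = 0.0200 m
braking distance = 0.1000²/(2·0.5000) = 0.0100 m
human over T_r+T_s: 1.4000·(0.2000+0.2000) = 0.5600 m
C+Z_d+Z_r = 0.1500+0.0100+0.0500 = 0.2100 m
S_min ≈ 0.0200+0.0100+0.5600+0.2100  ⇒  S_min = 4/5 m

S_min = 4/5 m = 0.8000 m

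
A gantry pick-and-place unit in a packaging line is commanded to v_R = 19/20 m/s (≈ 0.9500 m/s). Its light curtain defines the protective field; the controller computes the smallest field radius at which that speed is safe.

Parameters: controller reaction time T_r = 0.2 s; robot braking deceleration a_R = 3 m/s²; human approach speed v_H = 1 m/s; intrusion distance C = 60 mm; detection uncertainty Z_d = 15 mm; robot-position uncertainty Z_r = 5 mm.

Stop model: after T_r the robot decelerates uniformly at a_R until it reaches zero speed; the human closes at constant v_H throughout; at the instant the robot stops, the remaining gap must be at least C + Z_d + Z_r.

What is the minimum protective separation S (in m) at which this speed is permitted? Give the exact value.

S_min = 2249/2400 m = 0.9371 m

T_s = v_R/a_R = (19/20)/3 = 0.3167 s
robot covers v_R·T_r = 0.9500·0.2000 = 0.1900 m before braking
braking distance = 0.9500²/(2·3.0000) = 0.1504 m
person approaches 1.0000·(0.2000+0.3167) = 0.5167 m
C+Z_d+Z_r = 0.0600+0.0150+0.0050 = 0.0800 m
S_min ≈ 0.1900+0.1504+0.5167+0.0800  ⇒  S_min = 2249/2400 m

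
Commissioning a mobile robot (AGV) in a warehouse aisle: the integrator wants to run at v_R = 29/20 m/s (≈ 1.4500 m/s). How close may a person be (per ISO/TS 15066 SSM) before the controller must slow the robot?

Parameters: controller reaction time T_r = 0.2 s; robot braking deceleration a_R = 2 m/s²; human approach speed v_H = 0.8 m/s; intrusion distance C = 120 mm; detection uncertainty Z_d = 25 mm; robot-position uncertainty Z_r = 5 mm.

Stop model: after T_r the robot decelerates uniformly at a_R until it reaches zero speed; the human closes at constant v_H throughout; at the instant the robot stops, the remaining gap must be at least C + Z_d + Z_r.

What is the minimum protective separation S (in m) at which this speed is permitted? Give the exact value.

braking lasts T_s = (29/20)/2 = 0.7250 s
reaction-phase robot travel = 1.4500·0.2000 = 0.2900 m
braking distance = 1.4500²/(2·2.0000) = 0.5256 m
human over T_r+T_s: 0.8000·(0.2000+0.7250) = 0.7400 m
C+Z_d+Z_r = 0.1200+0.0250+0.0050 = 0.1500 m
S_min ≈ 0.2900+0.5256+0.7400+0.1500  ⇒  S_min = 2729/1600 m

S_min = 2729/1600 m = 1.7056 m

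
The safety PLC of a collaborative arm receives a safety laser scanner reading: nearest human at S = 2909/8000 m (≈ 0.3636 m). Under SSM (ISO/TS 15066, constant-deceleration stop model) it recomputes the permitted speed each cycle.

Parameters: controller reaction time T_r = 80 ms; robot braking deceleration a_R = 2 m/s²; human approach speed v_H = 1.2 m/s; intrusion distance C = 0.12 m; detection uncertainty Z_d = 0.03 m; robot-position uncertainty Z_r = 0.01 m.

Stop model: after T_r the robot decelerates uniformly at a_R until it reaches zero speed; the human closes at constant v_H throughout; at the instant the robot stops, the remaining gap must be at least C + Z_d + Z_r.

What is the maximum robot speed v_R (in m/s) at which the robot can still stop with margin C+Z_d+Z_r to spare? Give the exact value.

quadratic (1/4)·v² + (17/25)·v + (-861/8000) = 0
  disc = (17/25)² − 4·(1/4)·(-861/8000) = 22801/40000 ; √disc = 151/200
  v_R = (−(17/25) + 151/200) / (2·(1/4)) = 3/20 m/s
check:
braking lasts T_s = (3/20)/2 = 0.0750 s
robot in T_r: 0.1500·0.0800 = 0.0120 m
robot under decel: 0.1500²/(2·2.0000) = 0.0056 m
human over T_r+T_s: 1.2000·(0.0800+0.0750) = 0.1860 m
residual clearance needed = 0.1200+0.0300+0.0100 = 0.1600 m
sum ≈ 0.0120+0.0056+0.1860+0.1600 ≈ 0.3636 m = S ✓

v_R_max = 3/20 m/s = 0.1500 m/s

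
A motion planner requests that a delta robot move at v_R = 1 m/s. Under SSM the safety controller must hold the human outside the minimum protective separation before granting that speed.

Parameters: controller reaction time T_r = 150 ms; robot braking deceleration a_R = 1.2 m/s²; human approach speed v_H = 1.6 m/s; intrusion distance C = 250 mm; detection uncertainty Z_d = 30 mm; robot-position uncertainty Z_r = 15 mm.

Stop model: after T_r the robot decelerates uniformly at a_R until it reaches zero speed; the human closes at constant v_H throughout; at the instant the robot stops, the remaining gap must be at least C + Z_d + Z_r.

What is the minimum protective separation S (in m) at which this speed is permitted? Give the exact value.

T_s = v_R/a_R = 1/(6/5) = 0.8333 s
robot in T_r: 1.0000·0.1500 = 0.1500 m
robot under decel: 1.0000²/(2·1.2000) = 0.4167 m
human closes 1.6000·0.9833 = 1.5733 m
C+Z_d+Z_r = 0.2500+0.0300+0.0150 = 0.2950 m
S_min ≈ 0.1500+0.4167+1.5733+0.2950  ⇒  S_min = 487/200 m

S_min = 487/200 m = 2.4350 m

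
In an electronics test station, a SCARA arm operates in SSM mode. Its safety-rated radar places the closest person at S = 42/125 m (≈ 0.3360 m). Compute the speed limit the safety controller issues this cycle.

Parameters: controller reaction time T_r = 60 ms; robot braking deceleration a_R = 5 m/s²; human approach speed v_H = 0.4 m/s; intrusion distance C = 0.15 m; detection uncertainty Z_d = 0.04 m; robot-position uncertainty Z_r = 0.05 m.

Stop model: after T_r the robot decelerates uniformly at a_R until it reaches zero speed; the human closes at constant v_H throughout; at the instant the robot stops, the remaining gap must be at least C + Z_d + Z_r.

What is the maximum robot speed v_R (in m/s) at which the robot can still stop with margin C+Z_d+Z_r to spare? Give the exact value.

v_R_max = 2/5 m/s = 0.4000 m/s

at the boundary: (1/10)·v² + (7/50)·v + (-9/125) = 0
  disc = (7/50)² − 4·(1/10)·(-9/125) = 121/2500 ; √disc = 11/50
  v_R = (−(7/50) + 11/50) / (2·(1/10)) = 2/5 m/s
check:
T_s = v_R/a_R = (2/5)/5 = 0.0800 s
reaction-phase robot travel = 0.4000·0.0600 = 0.0240 m
braking distance = 0.4000²/(2·5.0000) = 0.0160 m
human closes 0.4000·0.1400 = 0.0560 m
residual clearance needed = 0.1500+0.0400+0.0500 = 0.2400 m
sum ≈ 0.0240+0.0160+0.0560+0.2400 ≈ 0.3360 m = S ✓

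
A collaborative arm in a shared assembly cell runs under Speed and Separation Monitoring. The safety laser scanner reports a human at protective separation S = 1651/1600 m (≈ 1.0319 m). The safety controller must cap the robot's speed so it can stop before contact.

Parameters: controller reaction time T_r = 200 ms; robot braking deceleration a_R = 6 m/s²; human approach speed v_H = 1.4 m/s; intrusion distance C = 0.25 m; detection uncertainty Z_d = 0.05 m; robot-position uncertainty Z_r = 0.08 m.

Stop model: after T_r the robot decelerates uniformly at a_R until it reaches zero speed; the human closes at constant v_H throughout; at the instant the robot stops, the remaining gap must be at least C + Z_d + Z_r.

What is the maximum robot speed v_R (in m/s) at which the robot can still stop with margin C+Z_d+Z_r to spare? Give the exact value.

v_R_max = 3/4 m/s = 0.7500 m/s

collect terms ⇒ (1/12)·v_R² + (13/30)·v_R + (-119/320) = 0
  disc = (13/30)² − 4·(1/12)·(-119/320) = 4489/14400 ; √disc = 67/120
  v_R = (−(13/30) + 67/120) / (2·(1/12)) = 3/4 m/s
check:
stop time T_s = (3/4)/6 = 0.1250 s
robot covers v_R·T_r = 0.7500·0.2000 = 0.1500 m before braking
braking distance = 0.7500²/(2·6.0000) = 0.0469 m
human over T_r+T_s: 1.4000·(0.2000+0.1250) = 0.4550 m
margins: 0.2500+0.0500+0.0800 = 0.3800 m
sum ≈ 0.1500+0.0469+0.4550+0.3800 ≈ 1.0319 m = S ✓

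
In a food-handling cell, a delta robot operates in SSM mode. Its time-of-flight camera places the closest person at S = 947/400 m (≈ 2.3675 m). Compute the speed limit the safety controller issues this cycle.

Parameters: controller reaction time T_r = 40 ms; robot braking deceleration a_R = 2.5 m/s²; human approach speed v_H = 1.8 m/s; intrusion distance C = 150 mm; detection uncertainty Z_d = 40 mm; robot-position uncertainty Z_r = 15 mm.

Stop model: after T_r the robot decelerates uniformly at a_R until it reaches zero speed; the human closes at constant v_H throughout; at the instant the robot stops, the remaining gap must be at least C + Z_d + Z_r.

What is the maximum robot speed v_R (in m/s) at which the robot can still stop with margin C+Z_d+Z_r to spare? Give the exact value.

v_R_max = 37/20 m/s = 1.8500 m/s

at the boundary: (1/5)·v² + (19/25)·v + (-4181/2000) = 0
  disc = (19/25)² − 4·(1/5)·(-4181/2000) = 9/4 ; √disc = 3/2
  v_R = (−(19/25) + 3/2) / (2·(1/5)) = 37/20 m/s
check:
stop time T_s = (37/20)/(5/2) = 0.7400 s
robot covers v_R·T_r = 1.8500·0.0400 = 0.0740 m before braking
robot covers 1.8500·0.7400 − ½·2.5000·0.7400² = 0.6845 m while stopping
person approaches 1.8000·(0.0400+0.7400) = 1.4040 m
margins: 0.1500+0.0400+0.0150 = 0.2050 m
sum ≈ 0.0740+0.6845+1.4040+0.2050 ≈ 2.3675 m = S ✓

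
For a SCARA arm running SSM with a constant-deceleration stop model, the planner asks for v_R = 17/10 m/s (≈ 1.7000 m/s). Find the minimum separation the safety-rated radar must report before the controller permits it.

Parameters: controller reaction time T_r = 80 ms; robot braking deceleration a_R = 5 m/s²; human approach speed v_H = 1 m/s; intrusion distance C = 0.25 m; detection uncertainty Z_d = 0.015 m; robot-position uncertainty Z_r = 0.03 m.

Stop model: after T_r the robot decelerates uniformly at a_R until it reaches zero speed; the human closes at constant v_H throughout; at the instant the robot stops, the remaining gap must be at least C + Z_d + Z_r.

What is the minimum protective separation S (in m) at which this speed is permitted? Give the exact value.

braking lasts T_s = (17/10)/5 = 0.3400 s
robot covers v_R·T_r = 1.7000·0.0800 = 0.1360 m before braking
robot under decel: 1.7000²/(2·5.0000) = 0.2890 m
human over T_r+T_s: 1.0000·(0.0800+0.3400) = 0.4200 m
residual clearance needed = 0.2500+0.0150+0.0300 = 0.2950 m
S_min ≈ 0.1360+0.2890+0.4200+0.2950  ⇒  S_min = 57/50 m

S_min = 57/50 m = 1.1400 m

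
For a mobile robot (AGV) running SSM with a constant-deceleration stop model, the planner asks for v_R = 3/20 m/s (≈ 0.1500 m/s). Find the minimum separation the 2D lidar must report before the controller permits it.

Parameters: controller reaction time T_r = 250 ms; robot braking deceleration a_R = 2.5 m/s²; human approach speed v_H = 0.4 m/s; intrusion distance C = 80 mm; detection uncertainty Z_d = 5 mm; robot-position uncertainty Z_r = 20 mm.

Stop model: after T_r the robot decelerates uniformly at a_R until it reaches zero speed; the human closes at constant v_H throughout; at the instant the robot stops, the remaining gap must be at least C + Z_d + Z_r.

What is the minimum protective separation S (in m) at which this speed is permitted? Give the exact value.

stop time T_s = (3/20)/(5/2) = 0.0600 s
robot covers v_R·T_r = 0.1500·0.2500 = 0.0375 m before braking
robot under decel: 0.1500²/(2·2.5000) = 0.0045 m
human over T_r+T_s: 0.4000·(0.2500+0.0600) = 0.1240 m
C+Z_d+Z_r = 0.0800+0.0050+0.0200 = 0.1050 m
S_min ≈ 0.0375+0.0045+0.1240+0.1050  ⇒  S_min = 271/1000 m

S_min = 271/1000 m = 0.2710 m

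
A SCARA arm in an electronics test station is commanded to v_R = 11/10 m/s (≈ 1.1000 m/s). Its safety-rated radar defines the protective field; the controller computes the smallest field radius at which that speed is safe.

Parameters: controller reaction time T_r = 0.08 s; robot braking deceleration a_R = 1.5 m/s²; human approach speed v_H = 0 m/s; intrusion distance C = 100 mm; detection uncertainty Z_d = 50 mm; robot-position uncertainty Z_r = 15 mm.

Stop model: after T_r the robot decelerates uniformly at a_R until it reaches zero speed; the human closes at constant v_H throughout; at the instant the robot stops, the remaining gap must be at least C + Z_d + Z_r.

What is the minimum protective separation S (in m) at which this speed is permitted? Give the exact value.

braking lasts T_s = (11/10)/(3/2) = 0.7333 s
robot in T_r: 1.1000·0.0800 = 0.0880 m
robot covers 1.1000·0.7333 − ½·1.5000·0.7333² = 0.4033 m while stopping
human over T_r+T_s: 0.0000·(0.0800+0.7333) = 0.0000 m
margins: 0.1000+0.0500+0.0150 = 0.1650 m
S_min ≈ 0.0880+0.4033+0.0000+0.1650  ⇒  S_min = 1969/3000 m

S_min = 1969/3000 m = 0.6563 m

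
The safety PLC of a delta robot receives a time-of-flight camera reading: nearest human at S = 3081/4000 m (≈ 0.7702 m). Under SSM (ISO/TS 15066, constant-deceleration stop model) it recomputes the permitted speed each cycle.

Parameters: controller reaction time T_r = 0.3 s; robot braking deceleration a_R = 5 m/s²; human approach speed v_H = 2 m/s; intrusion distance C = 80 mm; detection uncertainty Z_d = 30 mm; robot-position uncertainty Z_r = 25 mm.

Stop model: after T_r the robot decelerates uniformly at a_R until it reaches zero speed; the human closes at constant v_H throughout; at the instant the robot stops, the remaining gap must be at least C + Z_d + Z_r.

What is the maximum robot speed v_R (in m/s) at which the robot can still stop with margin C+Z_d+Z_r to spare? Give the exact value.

v_R_max = 1/20 m/s = 0.0500 m/s

at the boundary: (1/10)·v² + (7/10)·v + (-141/4000) = 0
  disc = (7/10)² − 4·(1/10)·(-141/4000) = 5041/10000 ; √disc = 71/100
  v_R = (−(7/10) + 71/100) / (2·(1/10)) = 1/20 m/s
check:
stop time T_s = (1/20)/5 = 0.0100 s
reaction-phase robot travel = 0.0500·0.3000 = 0.0150 m
robot covers 0.0500·0.0100 − ½·5.0000·0.0100² = 0.0003 m while stopping
person approaches 2.0000·(0.3000+0.0100) = 0.6200 m
C+Z_d+Z_r = 0.0800+0.0300+0.0250 = 0.1350 m
sum ≈ 0.0150+0.0003+0.6200+0.1350 ≈ 0.7702 m = S ✓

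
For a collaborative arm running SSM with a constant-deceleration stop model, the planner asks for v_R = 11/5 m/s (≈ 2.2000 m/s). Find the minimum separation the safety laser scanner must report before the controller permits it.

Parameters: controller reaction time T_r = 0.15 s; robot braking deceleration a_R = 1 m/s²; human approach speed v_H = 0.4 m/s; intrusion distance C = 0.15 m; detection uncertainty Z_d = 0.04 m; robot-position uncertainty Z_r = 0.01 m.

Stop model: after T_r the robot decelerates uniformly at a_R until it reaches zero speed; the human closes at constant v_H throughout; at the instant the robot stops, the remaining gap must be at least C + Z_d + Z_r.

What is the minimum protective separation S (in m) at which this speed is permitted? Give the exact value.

stop time T_s = (11/5)/1 = 2.2000 s
reaction-phase robot travel = 2.2000·0.1500 = 0.3300 m
robot covers 2.2000·2.2000 − ½·1.0000·2.2000² = 2.4200 m while stopping
human closes 0.4000·2.3500 = 0.9400 m
residual clearance needed = 0.1500+0.0400+0.0100 = 0.2000 m
S_min ≈ 0.3300+2.4200+0.9400+0.2000  ⇒  S_min = 389/100 m

S_min = 389/100 m = 3.8900 m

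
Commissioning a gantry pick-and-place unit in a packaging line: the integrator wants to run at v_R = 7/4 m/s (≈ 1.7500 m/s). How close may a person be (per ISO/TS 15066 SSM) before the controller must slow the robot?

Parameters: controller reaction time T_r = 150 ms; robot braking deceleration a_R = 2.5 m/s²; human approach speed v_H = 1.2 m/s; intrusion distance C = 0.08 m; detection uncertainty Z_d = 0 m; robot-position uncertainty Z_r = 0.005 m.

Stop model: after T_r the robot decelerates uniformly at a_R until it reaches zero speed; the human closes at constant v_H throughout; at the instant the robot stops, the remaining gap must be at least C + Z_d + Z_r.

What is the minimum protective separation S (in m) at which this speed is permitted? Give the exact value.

T_s = v_R/a_R = (7/4)/(5/2) = 0.7000 s
reaction-phase robot travel = 1.7500·0.1500 = 0.2625 m
robot covers 1.7500·0.7000 − ½·2.5000·0.7000² = 0.6125 m while stopping
human closes 1.2000·0.8500 = 1.0200 m
C+Z_d+Z_r = 0.0800+0.0000+0.0050 = 0.0850 m
S_min ≈ 0.2625+0.6125+1.0200+0.0850  ⇒  S_min = 99/50 m

S_min = 99/50 m = 1.9800 m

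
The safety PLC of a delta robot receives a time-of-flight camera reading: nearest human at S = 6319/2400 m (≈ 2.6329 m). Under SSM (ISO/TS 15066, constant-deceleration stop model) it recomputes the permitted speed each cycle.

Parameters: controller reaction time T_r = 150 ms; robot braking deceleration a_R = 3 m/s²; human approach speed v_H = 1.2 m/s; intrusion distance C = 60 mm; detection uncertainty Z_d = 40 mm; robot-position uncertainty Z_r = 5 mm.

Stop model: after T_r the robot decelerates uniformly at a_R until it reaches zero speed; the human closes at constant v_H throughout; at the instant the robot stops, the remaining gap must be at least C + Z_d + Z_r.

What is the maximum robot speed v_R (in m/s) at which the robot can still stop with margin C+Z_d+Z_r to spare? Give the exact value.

v_R_max = 49/20 m/s = 2.4500 m/s

collect terms ⇒ (1/6)·v_R² + (11/20)·v_R + (-1127/480) = 0
  disc = (11/20)² − 4·(1/6)·(-1127/480) = 1681/900 ; √disc = 41/30
  v_R = (−(11/20) + 41/30) / (2·(1/6)) = 49/20 m/s
check:
T_s = v_R/a_R = (49/20)/3 = 0.8167 s
robot covers v_R·T_r = 2.4500·0.1500 = 0.3675 m before braking
robot covers 2.4500·0.8167 − ½·3.0000·0.8167² = 1.0004 m while stopping
person approaches 1.2000·(0.1500+0.8167) = 1.1600 m
margins: 0.0600+0.0400+0.0050 = 0.1050 m
sum ≈ 0.3675+1.0004+1.1600+0.1050 ≈ 2.6329 m = S ✓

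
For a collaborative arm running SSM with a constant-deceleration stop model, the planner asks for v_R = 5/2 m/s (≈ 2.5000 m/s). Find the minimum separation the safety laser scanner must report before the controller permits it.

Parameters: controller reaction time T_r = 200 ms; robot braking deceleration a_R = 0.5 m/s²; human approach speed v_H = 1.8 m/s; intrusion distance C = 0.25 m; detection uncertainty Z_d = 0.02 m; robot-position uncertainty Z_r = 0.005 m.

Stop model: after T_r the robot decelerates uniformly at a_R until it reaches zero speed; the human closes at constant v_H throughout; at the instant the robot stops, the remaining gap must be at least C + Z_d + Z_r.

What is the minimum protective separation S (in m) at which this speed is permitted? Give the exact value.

S_min = 3277/200 m = 16.3850 m

braking lasts T_s = (5/2)/(1/2) = 5.0000 s
robot in T_r: 2.5000·0.2000 = 0.5000 m
robot covers 2.5000·5.0000 − ½·0.5000·5.0000² = 6.2500 m while stopping
human over T_r+T_s: 1.8000·(0.2000+5.0000) = 9.3600 m
margins: 0.2500+0.0200+0.0050 = 0.2750 m
S_min ≈ 0.5000+6.2500+9.3600+0.2750  ⇒  S_min = 3277/200 m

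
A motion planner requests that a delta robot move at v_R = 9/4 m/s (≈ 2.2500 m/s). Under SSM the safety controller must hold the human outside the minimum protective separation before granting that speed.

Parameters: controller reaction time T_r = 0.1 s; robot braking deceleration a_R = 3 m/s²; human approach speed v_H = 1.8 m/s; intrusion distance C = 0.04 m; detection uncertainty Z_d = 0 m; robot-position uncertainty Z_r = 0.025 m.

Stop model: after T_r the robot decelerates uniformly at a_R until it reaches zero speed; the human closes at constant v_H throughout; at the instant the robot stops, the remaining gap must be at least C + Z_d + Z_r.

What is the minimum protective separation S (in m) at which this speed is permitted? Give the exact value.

S_min = 2131/800 m = 2.6637 m

stop time T_s = (9/4)/3 = 0.7500 s
robot in T_r: 2.2500·0.1000 = 0.2250 m
robot covers 2.2500·0.7500 − ½·3.0000·0.7500² = 0.8438 m while stopping
person approaches 1.8000·(0.1000+0.7500) = 1.5300 m
margins: 0.0400+0.0000+0.0250 = 0.0650 m
S_min ≈ 0.2250+0.8438+1.5300+0.0650  ⇒  S_min = 2131/800 m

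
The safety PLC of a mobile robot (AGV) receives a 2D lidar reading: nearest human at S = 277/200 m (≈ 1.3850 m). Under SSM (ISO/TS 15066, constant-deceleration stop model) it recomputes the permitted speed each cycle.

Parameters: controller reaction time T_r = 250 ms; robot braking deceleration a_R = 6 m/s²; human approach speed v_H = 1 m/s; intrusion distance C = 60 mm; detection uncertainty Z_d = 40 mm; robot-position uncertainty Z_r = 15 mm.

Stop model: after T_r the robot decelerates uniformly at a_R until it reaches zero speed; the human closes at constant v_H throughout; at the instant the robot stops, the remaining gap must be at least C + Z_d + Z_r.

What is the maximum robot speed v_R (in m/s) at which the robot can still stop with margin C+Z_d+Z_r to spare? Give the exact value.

v_R_max = 9/5 m/s = 1.8000 m/s

at the boundary: (1/12)·v² + (5/12)·v + (-51/50) = 0
  disc = (5/12)² − 4·(1/12)·(-51/50) = 1849/3600 ; √disc = 43/60
  v_R = (−(5/12) + 43/60) / (2·(1/12)) = 9/5 m/s
check:
T_s = v_R/a_R = (9/5)/6 = 0.3000 s
robot in T_r: 1.8000·0.2500 = 0.4500 m
braking distance = 1.8000²/(2·6.0000) = 0.2700 m
human closes 1.0000·0.5500 = 0.5500 m
C+Z_d+Z_r = 0.0600+0.0400+0.0150 = 0.1150 m
sum ≈ 0.4500+0.2700+0.5500+0.1150 ≈ 1.3850 m = S ✓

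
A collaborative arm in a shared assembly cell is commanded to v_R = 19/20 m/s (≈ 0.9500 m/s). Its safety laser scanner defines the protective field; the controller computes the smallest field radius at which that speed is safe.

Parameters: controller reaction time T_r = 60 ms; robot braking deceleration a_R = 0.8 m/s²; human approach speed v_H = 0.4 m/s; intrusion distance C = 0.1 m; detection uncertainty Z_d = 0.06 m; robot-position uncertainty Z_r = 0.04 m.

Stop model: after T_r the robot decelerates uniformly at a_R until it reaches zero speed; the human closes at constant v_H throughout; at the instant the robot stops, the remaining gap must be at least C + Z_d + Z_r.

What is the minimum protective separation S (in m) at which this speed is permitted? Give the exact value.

braking lasts T_s = (19/20)/(4/5) = 1.1875 s
robot in T_r: 0.9500·0.0600 = 0.0570 m
robot under decel: 0.9500²/(2·0.8000) = 0.5641 m
human closes 0.4000·1.2475 = 0.4990 m
margins: 0.1000+0.0600+0.0400 = 0.2000 m
S_min ≈ 0.0570+0.5641+0.4990+0.2000  ⇒  S_min = 21121/16000 m

S_min = 21121/16000 m = 1.3201 m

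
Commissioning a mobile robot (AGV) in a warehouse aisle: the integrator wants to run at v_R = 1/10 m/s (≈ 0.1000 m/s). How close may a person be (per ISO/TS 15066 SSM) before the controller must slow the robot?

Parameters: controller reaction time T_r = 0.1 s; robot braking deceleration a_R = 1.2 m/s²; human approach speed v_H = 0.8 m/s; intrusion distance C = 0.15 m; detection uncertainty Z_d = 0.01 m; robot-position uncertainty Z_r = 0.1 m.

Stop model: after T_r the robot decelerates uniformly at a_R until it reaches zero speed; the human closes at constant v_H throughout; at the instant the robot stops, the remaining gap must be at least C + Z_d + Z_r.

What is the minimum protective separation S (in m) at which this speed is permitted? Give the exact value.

S_min = 101/240 m = 0.4208 m

braking lasts T_s = (1/10)/(6/5) = 0.0833 s
robot covers v_R·T_r = 0.1000·0.1000 = 0.0100 m before braking
robot under decel: 0.1000²/(2·1.2000) = 0.0042 m
person approaches 0.8000·(0.1000+0.0833) = 0.1467 m
margins: 0.1500+0.0100+0.1000 = 0.2600 m
S_min ≈ 0.0100+0.0042+0.1467+0.2600  ⇒  S_min = 101/240 m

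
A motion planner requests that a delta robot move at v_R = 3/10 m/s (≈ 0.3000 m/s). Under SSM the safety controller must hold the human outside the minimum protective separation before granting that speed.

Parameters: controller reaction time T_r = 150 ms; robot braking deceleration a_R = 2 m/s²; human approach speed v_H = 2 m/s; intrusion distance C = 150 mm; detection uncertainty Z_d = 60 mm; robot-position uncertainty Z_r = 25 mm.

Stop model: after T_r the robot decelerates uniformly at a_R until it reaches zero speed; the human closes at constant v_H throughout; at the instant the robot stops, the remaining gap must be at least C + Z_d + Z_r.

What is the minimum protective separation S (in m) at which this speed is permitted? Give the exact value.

S_min = 361/400 m = 0.9025 m

braking lasts T_s = (3/10)/2 = 0.1500 s
robot covers v_R·T_r = 0.3000·0.1500 = 0.0450 m before braking
braking distance = 0.3000²/(2·2.0000) = 0.0225 m
human over T_r+T_s: 2.0000·(0.1500+0.1500) = 0.6000 m
margins: 0.1500+0.0600+0.0250 = 0.2350 m
S_min ≈ 0.0450+0.0225+0.6000+0.2350  ⇒  S_min = 361/400 m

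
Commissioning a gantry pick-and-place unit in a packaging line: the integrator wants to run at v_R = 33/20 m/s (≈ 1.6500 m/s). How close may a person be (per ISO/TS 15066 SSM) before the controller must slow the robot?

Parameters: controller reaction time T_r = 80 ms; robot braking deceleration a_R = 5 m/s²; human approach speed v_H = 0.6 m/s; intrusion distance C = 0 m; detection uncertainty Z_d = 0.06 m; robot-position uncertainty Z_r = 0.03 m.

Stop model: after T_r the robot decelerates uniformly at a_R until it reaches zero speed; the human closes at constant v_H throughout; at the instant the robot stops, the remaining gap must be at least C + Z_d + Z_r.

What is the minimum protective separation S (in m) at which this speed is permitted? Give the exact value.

S_min = 2961/4000 m = 0.7402 m

stop time T_s = (33/20)/5 = 0.3300 s
robot covers v_R·T_r = 1.6500·0.0800 = 0.1320 m before braking
braking distance = 1.6500²/(2·5.0000) = 0.2722 m
person approaches 0.6000·(0.0800+0.3300) = 0.2460 m
margins: 0.0000+0.0600+0.0300 = 0.0900 m
S_min ≈ 0.1320+0.2722+0.2460+0.0900  ⇒  S_min = 2961/4000 m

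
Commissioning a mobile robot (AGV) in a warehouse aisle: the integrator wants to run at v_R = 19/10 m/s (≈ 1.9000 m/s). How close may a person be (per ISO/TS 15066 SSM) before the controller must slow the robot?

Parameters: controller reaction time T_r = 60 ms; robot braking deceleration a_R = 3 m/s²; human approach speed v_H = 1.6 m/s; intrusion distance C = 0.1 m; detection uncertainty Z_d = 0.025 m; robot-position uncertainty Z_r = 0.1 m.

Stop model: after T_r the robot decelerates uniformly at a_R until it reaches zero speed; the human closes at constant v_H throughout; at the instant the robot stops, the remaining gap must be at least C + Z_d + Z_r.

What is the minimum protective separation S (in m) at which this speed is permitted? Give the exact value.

braking lasts T_s = (19/10)/3 = 0.6333 s
reaction-phase robot travel = 1.9000·0.0600 = 0.1140 m
robot covers 1.9000·0.6333 − ½·3.0000·0.6333² = 0.6017 m while stopping
human closes 1.6000·0.6933 = 1.1093 m
residual clearance needed = 0.1000+0.0250+0.1000 = 0.2250 m
S_min ≈ 0.1140+0.6017+1.1093+0.2250  ⇒  S_min = 41/20 m

S_min = 41/20 m = 2.0500 m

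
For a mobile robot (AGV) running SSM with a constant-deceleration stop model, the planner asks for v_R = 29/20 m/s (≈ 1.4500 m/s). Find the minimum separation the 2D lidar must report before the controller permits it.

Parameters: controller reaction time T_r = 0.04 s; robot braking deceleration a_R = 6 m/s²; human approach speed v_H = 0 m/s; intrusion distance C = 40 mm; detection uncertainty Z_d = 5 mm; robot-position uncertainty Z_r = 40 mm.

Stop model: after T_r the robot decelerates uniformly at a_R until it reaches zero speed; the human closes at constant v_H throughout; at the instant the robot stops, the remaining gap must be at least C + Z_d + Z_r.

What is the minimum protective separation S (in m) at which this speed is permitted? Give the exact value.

braking lasts T_s = (29/20)/6 = 0.2417 s
robot in T_r: 1.4500·0.0400 = 0.0580 m
braking distance = 1.4500²/(2·6.0000) = 0.1752 m
person approaches 0.0000·(0.0400+0.2417) = 0.0000 m
C+Z_d+Z_r = 0.0400+0.0050+0.0400 = 0.0850 m
S_min ≈ 0.0580+0.1752+0.0000+0.0850  ⇒  S_min = 7637/24000 m

S_min = 7637/24000 m = 0.3182 m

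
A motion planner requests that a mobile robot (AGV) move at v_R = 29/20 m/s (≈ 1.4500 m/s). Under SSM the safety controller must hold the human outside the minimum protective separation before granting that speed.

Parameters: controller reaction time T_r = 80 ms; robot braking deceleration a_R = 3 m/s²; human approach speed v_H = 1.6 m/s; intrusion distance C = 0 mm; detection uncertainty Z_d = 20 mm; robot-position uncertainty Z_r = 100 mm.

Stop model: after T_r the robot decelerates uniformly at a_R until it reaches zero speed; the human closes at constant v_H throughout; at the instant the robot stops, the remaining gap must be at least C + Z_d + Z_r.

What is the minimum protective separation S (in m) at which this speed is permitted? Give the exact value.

braking lasts T_s = (29/20)/3 = 0.4833 s
robot covers v_R·T_r = 1.4500·0.0800 = 0.1160 m before braking
robot under decel: 1.4500²/(2·3.0000) = 0.3504 m
human over T_r+T_s: 1.6000·(0.0800+0.4833) = 0.9013 m
C+Z_d+Z_r = 0.0000+0.0200+0.1000 = 0.1200 m
S_min ≈ 0.1160+0.3504+0.9013+0.1200  ⇒  S_min = 5951/4000 m

S_min = 5951/4000 m = 1.4877 m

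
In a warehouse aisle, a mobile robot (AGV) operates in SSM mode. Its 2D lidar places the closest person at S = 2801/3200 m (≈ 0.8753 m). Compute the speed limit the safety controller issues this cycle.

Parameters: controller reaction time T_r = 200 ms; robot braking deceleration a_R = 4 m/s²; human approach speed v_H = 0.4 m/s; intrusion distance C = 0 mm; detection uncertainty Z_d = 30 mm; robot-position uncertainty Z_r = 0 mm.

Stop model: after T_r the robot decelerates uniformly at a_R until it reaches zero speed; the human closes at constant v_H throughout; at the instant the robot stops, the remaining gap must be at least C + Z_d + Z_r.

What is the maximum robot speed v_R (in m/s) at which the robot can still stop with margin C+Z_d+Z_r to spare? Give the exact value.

quadratic (1/8)·v² + (3/10)·v + (-2449/3200) = 0
  disc = (3/10)² − 4·(1/8)·(-2449/3200) = 121/256 ; √disc = 11/16
  v_R = (−(3/10) + 11/16) / (2·(1/8)) = 31/20 m/s
check:
T_s = v_R/a_R = (31/20)/4 = 0.3875 s
robot covers v_R·T_r = 1.5500·0.2000 = 0.3100 m before braking
braking distance = 1.5500²/(2·4.0000) = 0.3003 m
person approaches 0.4000·(0.2000+0.3875) = 0.2350 m
C+Z_d+Z_r = 0.0000+0.0300+0.0000 = 0.0300 m
sum ≈ 0.3100+0.3003+0.2350+0.0300 ≈ 0.8753 m = S ✓

v_R_max = 31/20 m/s = 1.5500 m/s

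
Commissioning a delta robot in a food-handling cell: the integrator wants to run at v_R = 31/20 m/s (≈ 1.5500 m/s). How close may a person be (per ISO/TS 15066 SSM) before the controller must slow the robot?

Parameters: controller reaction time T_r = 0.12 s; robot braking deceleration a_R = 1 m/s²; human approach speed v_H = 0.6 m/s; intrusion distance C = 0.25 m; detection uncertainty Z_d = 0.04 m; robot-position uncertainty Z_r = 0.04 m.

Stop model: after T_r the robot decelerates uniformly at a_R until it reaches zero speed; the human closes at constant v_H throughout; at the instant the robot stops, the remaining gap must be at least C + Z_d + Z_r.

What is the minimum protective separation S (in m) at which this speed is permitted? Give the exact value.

T_s = v_R/a_R = (31/20)/1 = 1.5500 s
robot covers v_R·T_r = 1.5500·0.1200 = 0.1860 m before braking
robot covers 1.5500·1.5500 − ½·1.0000·1.5500² = 1.2012 m while stopping
person approaches 0.6000·(0.1200+1.5500) = 1.0020 m
residual clearance needed = 0.2500+0.0400+0.0400 = 0.3300 m
S_min ≈ 0.1860+1.2012+1.0020+0.3300  ⇒  S_min = 10877/4000 m

S_min = 10877/4000 m = 2.7193 m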